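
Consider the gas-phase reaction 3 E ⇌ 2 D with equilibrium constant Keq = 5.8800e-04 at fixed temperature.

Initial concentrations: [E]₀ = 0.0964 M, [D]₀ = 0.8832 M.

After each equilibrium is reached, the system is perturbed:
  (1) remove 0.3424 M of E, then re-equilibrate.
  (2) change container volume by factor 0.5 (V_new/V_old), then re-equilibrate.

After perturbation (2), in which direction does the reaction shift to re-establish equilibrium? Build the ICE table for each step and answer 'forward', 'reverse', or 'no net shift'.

Q₀ = 870.7 vs Keq = 5.8800e-04 ⇒ Q>K, reverse
Step 1:
                  E         D
  Initial    0.0964    0.8832
  Change      1.267   -0.8446
  Equil       1.363    0.0386
  solve Keq expr → x = -0.4223; check Q = 5.8800e-04
Then remove 0.3424 M of E.
Step 2:
                  E         D
  Initial     1.021    0.0386
  Change    0.01931  -0.01287
  Equil        1.04   0.02573
  solve Keq expr → x = -0.006437; check Q = 5.8800e-04
Then change container volume by factor 0.5 (V_new/V_old).
Step 3:
                  E         D
  Initial      2.08   0.05145
  Change   -0.02964   0.01976
  Equil       2.051   0.07121
  solve Keq expr → x = 0.009881; check Q = 5.8800e-04

Direction: forward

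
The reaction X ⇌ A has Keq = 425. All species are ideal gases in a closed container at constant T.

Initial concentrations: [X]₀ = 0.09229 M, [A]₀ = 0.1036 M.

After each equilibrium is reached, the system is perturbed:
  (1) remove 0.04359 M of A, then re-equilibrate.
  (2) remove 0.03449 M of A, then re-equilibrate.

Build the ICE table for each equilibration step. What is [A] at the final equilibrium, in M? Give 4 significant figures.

Q₀ = 1.123 vs Keq = 425 ⇒ Q<K, forward
Step 1:
                  X         A
  Initial   0.09229    0.1036
  Change   -0.09183   0.09183
  Equil   4.5984e-04    0.1954
  solve Keq expr → x = 0.09183; check Q = 425
Then remove 0.04359 M of A.
Step 2:
                  X         A
  Initial 4.5984e-04    0.1518
  Change  -1.0232e-04 1.0232e-04
  Equil   3.5751e-04    0.1519
  solve Keq expr → x = 1.0232e-04; check Q = 425
Then remove 0.03449 M of A.
Step 3:
                  X         A
  Initial 3.5751e-04    0.1175
  Change  -8.0962e-05 8.0962e-05
  Equil   2.7655e-04    0.1175
  solve Keq expr → x = 8.0962e-05; check Q = 425

[A]_eq = 0.1175 M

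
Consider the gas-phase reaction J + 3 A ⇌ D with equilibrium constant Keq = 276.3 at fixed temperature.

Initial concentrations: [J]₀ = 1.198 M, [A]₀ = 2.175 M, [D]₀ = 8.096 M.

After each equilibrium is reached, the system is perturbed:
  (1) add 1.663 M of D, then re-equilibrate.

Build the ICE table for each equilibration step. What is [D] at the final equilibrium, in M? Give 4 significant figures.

Q₀ = 0.6568 vs Keq = 276.3 ⇒ Q<K, forward
Step 1:
                  J         A         D
  I           1.198     2.175     8.096
  C         -0.6001      -1.8    0.6001
  E          0.5979    0.3748     8.696
  solve Keq expr → x = 0.6001; check Q = 276.3
Then add 1.663 M of D.
Step 2:
                  J         A         D
  I          0.5979    0.3748     10.36
  C        0.006964   0.02089 -0.006964
  E          0.6049    0.3957     10.35
  solve Keq expr → x = -0.006964; check Q = 276.3

[D]_eq = 10.35 M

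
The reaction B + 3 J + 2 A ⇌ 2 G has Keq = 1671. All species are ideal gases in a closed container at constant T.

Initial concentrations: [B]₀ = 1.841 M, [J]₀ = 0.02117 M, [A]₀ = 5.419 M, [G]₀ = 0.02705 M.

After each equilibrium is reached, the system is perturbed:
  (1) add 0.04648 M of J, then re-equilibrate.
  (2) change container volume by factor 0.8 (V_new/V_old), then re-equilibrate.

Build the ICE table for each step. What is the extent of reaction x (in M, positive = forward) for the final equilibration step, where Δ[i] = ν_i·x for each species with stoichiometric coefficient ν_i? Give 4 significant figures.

Q₀ = 1.427 vs Keq = 1671 ⇒ Q<K, forward
Step 1:
                   B          J          A          G
  init         1.841    0.02117      5.419    0.02705
  Δ        -0.006194   -0.01858   -0.01239    0.01239
  eq           1.835   0.002589      5.407    0.03944
  solve Keq expr → x = 0.006194; check Q = 1671
Then add 0.04648 M of J.
Step 2:
                   B          J          A          G
  init         1.835    0.04907      5.407    0.03944
  Δ         -0.01509   -0.04526   -0.03018    0.03018
  eq            1.82   0.003806      5.376    0.06961
  solve Keq expr → x = 0.01509; check Q = 1671
Then change container volume by factor 0.8 (V_new/V_old).
Step 3:
                   B          J          A          G
  init         2.275   0.004758      6.721    0.08702
  Δ       -4.0072e-04  -0.001202 -8.0145e-04 8.0145e-04
  eq           2.274   0.003555       6.72    0.08782
  solve Keq expr → x = 4.0072e-04; check Q = 1671

x = 4.0072e-04 M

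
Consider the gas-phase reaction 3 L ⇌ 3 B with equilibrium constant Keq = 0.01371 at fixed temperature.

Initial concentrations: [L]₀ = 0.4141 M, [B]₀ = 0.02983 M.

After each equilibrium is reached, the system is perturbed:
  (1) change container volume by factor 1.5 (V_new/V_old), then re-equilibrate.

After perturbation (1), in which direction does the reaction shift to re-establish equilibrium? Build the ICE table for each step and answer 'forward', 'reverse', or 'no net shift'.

Direction: no net shift

Q₀ = 3.7380e-04 vs Keq = 0.01371 ⇒ Q<K, forward
Step 1:
                   L          B
  Initial     0.4141    0.02983
  Change     -0.0559     0.0559
  Equil       0.3582    0.08573
  solve Keq expr → x = 0.01863; check Q = 0.01371
Then change container volume by factor 1.5 (V_new/V_old).
Step 2:
                   L          B
  Initial     0.2388    0.05715
  Change           0          0
  Equil       0.2388    0.05715
  solve Keq expr → x = 0; check Q = 0.01371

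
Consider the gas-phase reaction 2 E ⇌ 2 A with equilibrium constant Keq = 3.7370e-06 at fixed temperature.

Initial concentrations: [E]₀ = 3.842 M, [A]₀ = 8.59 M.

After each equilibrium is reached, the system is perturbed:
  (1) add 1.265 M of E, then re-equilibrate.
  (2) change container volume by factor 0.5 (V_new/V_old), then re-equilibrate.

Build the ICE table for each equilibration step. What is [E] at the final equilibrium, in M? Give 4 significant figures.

[E]_eq = 27.34 M

Q₀ = 4.999 vs Keq = 3.7370e-06 ⇒ Q>K, reverse
Step 1:
                   E          A
  I            3.842       8.59
  C            8.566     -8.566
  E            12.41    0.02399
  solve Keq expr → x = -4.283; check Q = 3.7370e-06
Then add 1.265 M of E.
Step 2:
                   E          A
  I            13.67    0.02399
  C        -0.002441   0.002441
  E            13.67    0.02643
  solve Keq expr → x = 0.00122; check Q = 3.7370e-06
Then change container volume by factor 0.5 (V_new/V_old).
Step 3:
                   E          A
  I            27.34    0.05285
  C                0          0
  E            27.34    0.05285
  solve Keq expr → x = 0; check Q = 3.7370e-06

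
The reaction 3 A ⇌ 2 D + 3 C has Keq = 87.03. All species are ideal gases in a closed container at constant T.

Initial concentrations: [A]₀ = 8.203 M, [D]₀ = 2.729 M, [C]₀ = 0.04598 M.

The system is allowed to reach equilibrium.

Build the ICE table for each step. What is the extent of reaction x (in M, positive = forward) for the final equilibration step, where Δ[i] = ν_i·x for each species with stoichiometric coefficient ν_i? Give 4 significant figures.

Q₀ = 1.3116e-06 vs Keq = 87.03 ⇒ Q<K, forward
Step 1:
                  A         D         C
  Initial     8.203     2.729   0.04598
  Change     -4.711      3.14     4.711
  Equil       3.492     5.869     4.757
  solve Keq expr → x = 1.57; check Q = 87.03

x = 1.57 M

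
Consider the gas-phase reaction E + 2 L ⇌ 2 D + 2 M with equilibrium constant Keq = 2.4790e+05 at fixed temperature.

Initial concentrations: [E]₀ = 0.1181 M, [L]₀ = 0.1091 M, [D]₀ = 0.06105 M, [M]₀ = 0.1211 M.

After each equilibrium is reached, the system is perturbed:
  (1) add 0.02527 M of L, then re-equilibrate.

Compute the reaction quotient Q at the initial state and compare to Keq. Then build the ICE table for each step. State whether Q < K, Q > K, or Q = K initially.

Q₀ = 0.03888; Q < K (proceeds forward)

Q₀ = 0.03888 vs Keq = 2.4790e+05 ⇒ Q<K, forward
Step 1:
                  E         L         D         M
  Initial    0.1181    0.1091   0.06105    0.1211
  Change   -0.05439   -0.1088    0.1088    0.1088
  Equil     0.06371 3.1069e-04    0.1698    0.2299
  solve Keq expr → x = 0.05439; check Q = 2.4790e+05
Then add 0.02527 M of L.
Step 2:
                  E         L         D         M
  Initial   0.06371   0.02558    0.1698    0.2299
  Change   -0.01257  -0.02514   0.02514   0.02514
  Equil     0.05114 4.4165e-04     0.195     0.255
  solve Keq expr → x = 0.01257; check Q = 2.4790e+05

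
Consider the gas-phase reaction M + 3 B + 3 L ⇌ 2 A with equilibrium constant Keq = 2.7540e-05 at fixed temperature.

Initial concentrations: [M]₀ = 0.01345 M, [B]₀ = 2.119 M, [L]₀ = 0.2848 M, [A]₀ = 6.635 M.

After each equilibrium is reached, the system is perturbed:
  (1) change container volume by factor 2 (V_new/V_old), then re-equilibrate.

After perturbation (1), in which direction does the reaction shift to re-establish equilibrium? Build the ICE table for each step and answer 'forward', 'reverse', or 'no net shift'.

Direction: reverse

Q₀ = 1.4892e+04 vs Keq = 2.7540e-05 ⇒ Q>K, reverse
Step 1:
                    M           B           L           A
  init        0.01345       2.119      0.2848       6.635
  Δ             1.987       5.961       5.961      -3.974
  eq                2        8.08       6.246       2.661
  solve Keq expr → x = -1.987; check Q = 2.7540e-05
Then change container volume by factor 2 (V_new/V_old).
Step 2:
                    M           B           L           A
  init              1        4.04       3.123       1.331
  Δ            0.3599        1.08        1.08     -0.7197
  eq             1.36        5.12       4.202      0.6108
  solve Keq expr → x = -0.3599; check Q = 2.7540e-05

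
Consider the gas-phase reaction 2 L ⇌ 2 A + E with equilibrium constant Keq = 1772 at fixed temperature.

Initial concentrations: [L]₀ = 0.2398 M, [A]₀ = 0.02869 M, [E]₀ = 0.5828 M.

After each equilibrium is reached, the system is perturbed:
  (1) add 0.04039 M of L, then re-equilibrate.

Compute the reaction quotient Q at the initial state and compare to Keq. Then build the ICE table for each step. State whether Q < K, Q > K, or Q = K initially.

Q₀ = 0.008342; Q < K (proceeds forward)

Q₀ = 0.008342 vs Keq = 1772 ⇒ Q<K, forward
Step 1:
                    L           A           E
  init         0.2398     0.02869      0.5828
  Δ           -0.2346      0.2346      0.1173
  eq         0.005233      0.2633      0.7001
  solve Keq expr → x = 0.1173; check Q = 1772
Then add 0.04039 M of L.
Step 2:
                    L           A           E
  init        0.04562      0.2633      0.7001
  Δ          -0.03952     0.03952     0.01976
  eq         0.006103      0.3028      0.7198
  solve Keq expr → x = 0.01976; check Q = 1772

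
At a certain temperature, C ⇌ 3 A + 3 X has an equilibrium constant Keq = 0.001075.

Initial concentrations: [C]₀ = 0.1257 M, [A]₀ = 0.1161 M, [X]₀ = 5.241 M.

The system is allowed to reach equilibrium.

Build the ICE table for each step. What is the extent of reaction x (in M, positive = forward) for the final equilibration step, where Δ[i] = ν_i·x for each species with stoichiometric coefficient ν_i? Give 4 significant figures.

x = -0.03508 M

Q₀ = 1.792 vs Keq = 0.001075 ⇒ Q>K, reverse
Step 1:
                    C           A           X
  Initial      0.1257      0.1161       5.241
  Change      0.03508     -0.1053     -0.1053
  Equil        0.1608     0.01085       5.136
  solve Keq expr → x = -0.03508; check Q = 0.001075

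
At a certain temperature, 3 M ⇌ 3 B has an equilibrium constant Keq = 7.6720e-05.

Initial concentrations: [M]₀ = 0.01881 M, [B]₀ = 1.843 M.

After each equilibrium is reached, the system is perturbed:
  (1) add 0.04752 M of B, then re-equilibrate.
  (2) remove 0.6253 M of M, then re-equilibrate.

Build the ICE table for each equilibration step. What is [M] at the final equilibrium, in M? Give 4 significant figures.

Q₀ = 9.4061e+05 vs Keq = 7.6720e-05 ⇒ Q>K, reverse
Step 1:
                   M          B
  Initial    0.01881      1.843
  Change       1.767     -1.767
  Equil        1.786    0.07589
  solve Keq expr → x = -0.589; check Q = 7.6720e-05
Then add 0.04752 M of B.
Step 2:
                   M          B
  Initial      1.786     0.1234
  Change     0.04558   -0.04558
  Equil        1.832    0.07782
  solve Keq expr → x = -0.01519; check Q = 7.6720e-05
Then remove 0.6253 M of M.
Step 3:
                   M          B
  Initial      1.206    0.07782
  Change     0.02549   -0.02549
  Equil        1.232    0.05234
  solve Keq expr → x = -0.008496; check Q = 7.6720e-05

[M]_eq = 1.232 M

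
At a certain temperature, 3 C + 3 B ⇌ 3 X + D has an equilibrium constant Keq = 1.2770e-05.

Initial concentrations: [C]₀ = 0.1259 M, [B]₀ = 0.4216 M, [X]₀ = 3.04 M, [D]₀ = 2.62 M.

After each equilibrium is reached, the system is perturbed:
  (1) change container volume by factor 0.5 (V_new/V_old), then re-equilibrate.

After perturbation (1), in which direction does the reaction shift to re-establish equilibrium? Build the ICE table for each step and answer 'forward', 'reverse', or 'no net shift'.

Q₀ = 4.9220e+05 vs Keq = 1.2770e-05 ⇒ Q>K, reverse
Step 1:
                  C         B         X         D
  init       0.1259    0.4216      3.04      2.62
  Δ           2.848     2.848    -2.848   -0.9495
  eq          2.974      3.27    0.1916     1.671
  solve Keq expr → x = -0.9495; check Q = 1.2770e-05
Then change container volume by factor 0.5 (V_new/V_old).
Step 2:
                  C         B         X         D
  init        5.949      6.54    0.3832     3.341
  Δ         -0.1858   -0.1858    0.1858   0.06195
  eq          5.763     6.354     0.569     3.403
  solve Keq expr → x = 0.06195; check Q = 1.2770e-05

Direction: forward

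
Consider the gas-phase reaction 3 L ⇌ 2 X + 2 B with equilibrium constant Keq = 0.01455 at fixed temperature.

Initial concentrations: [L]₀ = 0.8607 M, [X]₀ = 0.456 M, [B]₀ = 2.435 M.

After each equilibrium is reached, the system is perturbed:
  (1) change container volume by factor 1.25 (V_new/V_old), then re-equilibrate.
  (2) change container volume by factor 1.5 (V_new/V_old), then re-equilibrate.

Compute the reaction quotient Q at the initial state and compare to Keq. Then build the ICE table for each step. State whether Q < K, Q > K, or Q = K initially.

Q₀ = 1.934; Q > K (proceeds reverse)

Q₀ = 1.934 vs Keq = 0.01455 ⇒ Q>K, reverse
Step 1:
                   L          X          B
  Initial     0.8607      0.456      2.435
  Change      0.5395    -0.3597    -0.3597
  Equil          1.4    0.09631      2.075
  solve Keq expr → x = -0.1798; check Q = 0.01455
Then change container volume by factor 1.25 (V_new/V_old).
Step 2:
                   L          X          B
  Initial       1.12    0.07704       1.66
  Change    -0.01115   0.007433   0.007433
  Equil        1.109    0.08448      1.668
  solve Keq expr → x = 0.003716; check Q = 0.01455
Then change container volume by factor 1.5 (V_new/V_old).
Step 3:
                   L          X          B
  Initial     0.7394    0.05632      1.112
  Change    -0.01497   0.009978   0.009978
  Equil       0.7244     0.0663      1.122
  solve Keq expr → x = 0.004989; check Q = 0.01455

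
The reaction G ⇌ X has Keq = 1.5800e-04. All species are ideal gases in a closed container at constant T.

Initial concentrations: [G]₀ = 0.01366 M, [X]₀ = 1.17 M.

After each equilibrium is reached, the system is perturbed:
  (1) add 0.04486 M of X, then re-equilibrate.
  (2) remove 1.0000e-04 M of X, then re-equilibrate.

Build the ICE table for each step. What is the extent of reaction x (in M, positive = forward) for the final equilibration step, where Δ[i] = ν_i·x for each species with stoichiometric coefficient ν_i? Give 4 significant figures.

Q₀ = 85.65 vs Keq = 1.5800e-04 ⇒ Q>K, reverse
Step 1:
                   G          X
  Initial    0.01366       1.17
  Change        1.17      -1.17
  Equil        1.183 1.8699e-04
  solve Keq expr → x = -1.17; check Q = 1.5800e-04
Then add 0.04486 M of X.
Step 2:
                   G          X
  Initial      1.183    0.04505
  Change     0.04485   -0.04485
  Equil        1.228 1.9408e-04
  solve Keq expr → x = -0.04485; check Q = 1.5800e-04
Then remove 1.0000e-04 M of X.
Step 3:
                   G          X
  Initial      1.228 9.4075e-05
  Change  -9.9984e-05 9.9984e-05
  Equil        1.228 1.9406e-04
  solve Keq expr → x = 9.9984e-05; check Q = 1.5800e-04

x = 9.9984e-05 M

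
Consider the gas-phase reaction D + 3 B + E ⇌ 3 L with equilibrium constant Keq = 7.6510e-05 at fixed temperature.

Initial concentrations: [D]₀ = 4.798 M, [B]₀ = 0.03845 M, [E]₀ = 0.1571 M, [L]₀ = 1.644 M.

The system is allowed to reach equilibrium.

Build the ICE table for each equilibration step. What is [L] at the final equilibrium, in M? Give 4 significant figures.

[L]_eq = 0.1025 M

Q₀ = 1.0370e+05 vs Keq = 7.6510e-05 ⇒ Q>K, reverse
Step 1:
                   D          B          E          L
  init         4.798    0.03845     0.1571      1.644
  Δ           0.5138      1.542     0.5138     -1.542
  eq           5.312       1.58     0.6709     0.1025
  solve Keq expr → x = -0.5138; check Q = 7.6510e-05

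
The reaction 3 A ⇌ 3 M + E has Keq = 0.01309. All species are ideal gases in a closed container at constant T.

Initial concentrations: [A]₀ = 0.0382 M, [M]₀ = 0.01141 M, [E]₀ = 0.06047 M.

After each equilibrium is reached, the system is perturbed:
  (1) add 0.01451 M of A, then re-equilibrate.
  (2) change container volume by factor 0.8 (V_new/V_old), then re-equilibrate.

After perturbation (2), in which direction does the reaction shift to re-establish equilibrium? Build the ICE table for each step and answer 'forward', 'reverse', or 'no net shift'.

Q₀ = 0.001611 vs Keq = 0.01309 ⇒ Q<K, forward
Step 1:
                  A         M         E
  Initial    0.0382   0.01141   0.06047
  Change  -0.007055  0.007055  0.002352
  Equil     0.03115   0.01846   0.06282
  solve Keq expr → x = 0.002352; check Q = 0.01309
Then add 0.01451 M of A.
Step 2:
                  A         M         E
  Initial   0.04566   0.01846   0.06282
  Change  -0.005263  0.005263  0.001754
  Equil     0.04039   0.02373   0.06458
  solve Keq expr → x = 0.001754; check Q = 0.01309
Then change container volume by factor 0.8 (V_new/V_old).
Step 3:
                  A         M         E
  Initial   0.05049   0.02966   0.08072
  Change   0.001342 -0.001342 -4.4730e-04
  Equil     0.05183   0.02832   0.08027
  solve Keq expr → x = -4.4730e-04; check Q = 0.01309

Direction: reverse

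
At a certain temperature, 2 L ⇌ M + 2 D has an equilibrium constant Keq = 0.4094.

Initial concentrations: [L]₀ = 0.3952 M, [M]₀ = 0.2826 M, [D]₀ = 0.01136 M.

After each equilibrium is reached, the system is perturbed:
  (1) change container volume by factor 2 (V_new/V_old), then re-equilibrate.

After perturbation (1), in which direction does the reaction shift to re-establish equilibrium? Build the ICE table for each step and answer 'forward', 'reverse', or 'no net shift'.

Q₀ = 2.3350e-04 vs Keq = 0.4094 ⇒ Q<K, forward
Step 1:
                    L           M           D
  Initial      0.3952      0.2826     0.01136
  Change      -0.1956     0.09782      0.1956
  Equil        0.1996      0.3804       0.207
  solve Keq expr → x = 0.09782; check Q = 0.4094
Then change container volume by factor 2 (V_new/V_old).
Step 2:
                    L           M           D
  Initial     0.09978      0.1902      0.1035
  Change     -0.01635    0.008173     0.01635
  Equil       0.08343      0.1984      0.1199
  solve Keq expr → x = 0.008173; check Q = 0.4094

Direction: forward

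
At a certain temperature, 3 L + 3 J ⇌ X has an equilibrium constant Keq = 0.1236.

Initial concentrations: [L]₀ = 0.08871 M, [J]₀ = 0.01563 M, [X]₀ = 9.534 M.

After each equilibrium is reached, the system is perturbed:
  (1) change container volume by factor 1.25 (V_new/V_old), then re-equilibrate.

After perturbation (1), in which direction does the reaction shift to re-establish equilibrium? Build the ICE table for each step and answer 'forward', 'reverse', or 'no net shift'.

Direction: reverse

Q₀ = 3.5767e+09 vs Keq = 0.1236 ⇒ Q>K, reverse
Step 1:
                   L          J          X
  I          0.08871    0.01563      9.534
  C            1.987      1.987    -0.6623
  E            2.075      2.002      8.872
  solve Keq expr → x = -0.6623; check Q = 0.1236
Then change container volume by factor 1.25 (V_new/V_old).
Step 2:
                   L          J          X
  I             1.66      1.602      7.097
  C           0.3282     0.3282    -0.1094
  E            1.989       1.93      6.988
  solve Keq expr → x = -0.1094; check Q = 0.1236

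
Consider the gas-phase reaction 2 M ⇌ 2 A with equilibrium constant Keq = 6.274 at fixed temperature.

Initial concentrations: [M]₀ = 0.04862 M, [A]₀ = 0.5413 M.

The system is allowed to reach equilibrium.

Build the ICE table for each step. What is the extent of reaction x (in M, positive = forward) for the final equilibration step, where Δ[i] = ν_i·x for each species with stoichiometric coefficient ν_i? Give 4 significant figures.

Q₀ = 123.9 vs Keq = 6.274 ⇒ Q>K, reverse
Step 1:
                  M         A
  Initial   0.04862    0.5413
  Change     0.1197   -0.1197
  Equil      0.1683    0.4216
  solve Keq expr → x = -0.05985; check Q = 6.274

x = -0.05985 M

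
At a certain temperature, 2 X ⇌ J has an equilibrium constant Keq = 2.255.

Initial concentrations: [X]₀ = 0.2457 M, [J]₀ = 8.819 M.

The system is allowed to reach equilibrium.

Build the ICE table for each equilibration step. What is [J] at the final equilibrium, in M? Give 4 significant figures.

Q₀ = 146.1 vs Keq = 2.255 ⇒ Q>K, reverse
Step 1:
                    X           J
  init         0.2457       8.819
  Δ             1.638     -0.8189
  eq            1.884           8
  solve Keq expr → x = -0.8189; check Q = 2.255

[J]_eq = 8 M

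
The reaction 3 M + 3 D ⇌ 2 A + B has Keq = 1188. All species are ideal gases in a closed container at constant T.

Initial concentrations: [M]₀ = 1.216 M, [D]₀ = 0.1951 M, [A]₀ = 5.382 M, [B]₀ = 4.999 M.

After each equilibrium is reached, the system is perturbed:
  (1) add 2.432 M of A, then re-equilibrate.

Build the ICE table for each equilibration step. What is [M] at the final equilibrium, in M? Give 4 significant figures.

[M]_eq = 1.451 M

Q₀ = 1.0844e+04 vs Keq = 1188 ⇒ Q>K, reverse
Step 1:
                  M         D         A         B
  init        1.216    0.1951     5.382     4.999
  Δ          0.1594    0.1594   -0.1062  -0.05312
  eq          1.375    0.3545     5.276     4.946
  solve Keq expr → x = -0.05312; check Q = 1188
Then add 2.432 M of A.
Step 2:
                  M         D         A         B
  init        1.375    0.3545     7.708     4.946
  Δ         0.07554   0.07554  -0.05036  -0.02518
  eq          1.451      0.43     7.657     4.921
  solve Keq expr → x = -0.02518; check Q = 1188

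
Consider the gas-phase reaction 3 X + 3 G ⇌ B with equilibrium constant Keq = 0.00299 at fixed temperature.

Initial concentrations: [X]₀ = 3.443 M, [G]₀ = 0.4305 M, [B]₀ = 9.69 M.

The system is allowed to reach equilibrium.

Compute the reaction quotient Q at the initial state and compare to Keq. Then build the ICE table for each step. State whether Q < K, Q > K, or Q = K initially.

Q₀ = 2.976 vs Keq = 0.00299 ⇒ Q>K, reverse
Step 1:
                  X         G         B
  I           3.443    0.4305      9.69
  C           2.149     2.149   -0.7163
  E           5.592     2.579     8.974
  solve Keq expr → x = -0.7163; check Q = 0.00299

Q₀ = 2.976; Q > K (proceeds reverse)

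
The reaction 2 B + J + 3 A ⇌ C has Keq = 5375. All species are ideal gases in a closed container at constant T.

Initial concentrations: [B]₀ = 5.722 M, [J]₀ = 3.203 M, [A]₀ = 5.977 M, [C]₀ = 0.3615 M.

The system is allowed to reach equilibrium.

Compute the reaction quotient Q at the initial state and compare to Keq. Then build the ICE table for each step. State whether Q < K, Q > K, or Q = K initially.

Q₀ = 1.6144e-05; Q < K (proceeds forward)

Q₀ = 1.6144e-05 vs Keq = 5375 ⇒ Q<K, forward
Step 1:
                    B           J           A           C
  I             5.722       3.203       5.977      0.3615
  C            -3.952      -1.976      -5.929       1.976
  E              1.77       1.227     0.04838       2.338
  solve Keq expr → x = 1.976; check Q = 5375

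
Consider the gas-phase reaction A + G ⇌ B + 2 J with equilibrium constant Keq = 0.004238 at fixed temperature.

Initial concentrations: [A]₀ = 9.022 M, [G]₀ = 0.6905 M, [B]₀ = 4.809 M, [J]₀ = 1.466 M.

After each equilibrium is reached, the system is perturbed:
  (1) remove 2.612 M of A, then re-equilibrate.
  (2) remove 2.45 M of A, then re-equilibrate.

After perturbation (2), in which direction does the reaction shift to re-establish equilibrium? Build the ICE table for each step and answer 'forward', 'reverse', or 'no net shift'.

Q₀ = 1.659 vs Keq = 0.004238 ⇒ Q>K, reverse
Step 1:
                    A           G           B           J
  Initial       9.022      0.6905       4.809       1.466
  Change       0.6748      0.6748     -0.6748       -1.35
  Equil         9.697       1.365       4.134      0.1165
  solve Keq expr → x = -0.6748; check Q = 0.004238
Then remove 2.612 M of A.
Step 2:
                    A           G           B           J
  Initial       7.085       1.365       4.134      0.1165
  Change     0.008231    0.008231   -0.008231    -0.01646
  Equil         7.093       1.373       4.126         0.1
  solve Keq expr → x = -0.008231; check Q = 0.004238
Then remove 2.45 M of A.
Step 3:
                    A           G           B           J
  Initial       4.643       1.373       4.126         0.1
  Change     0.009326    0.009326   -0.009326    -0.01865
  Equil         4.652       1.383       4.117     0.08138
  solve Keq expr → x = -0.009326; check Q = 0.004238

Direction: reverse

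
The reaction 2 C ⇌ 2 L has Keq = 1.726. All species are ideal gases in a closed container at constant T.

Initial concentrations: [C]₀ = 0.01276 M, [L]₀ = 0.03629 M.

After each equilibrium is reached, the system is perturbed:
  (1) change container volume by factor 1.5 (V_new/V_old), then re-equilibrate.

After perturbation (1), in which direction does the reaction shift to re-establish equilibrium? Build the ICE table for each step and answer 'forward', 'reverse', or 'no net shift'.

Q₀ = 8.089 vs Keq = 1.726 ⇒ Q>K, reverse
Step 1:
                    C           L
  Initial     0.01276     0.03629
  Change     0.008439   -0.008439
  Equil        0.0212     0.02785
  solve Keq expr → x = -0.00422; check Q = 1.726
Then change container volume by factor 1.5 (V_new/V_old).
Step 2:
                    C           L
  Initial     0.01413     0.01857
  Change            0           0
  Equil       0.01413     0.01857
  solve Keq expr → x = 0; check Q = 1.726

Direction: no net shift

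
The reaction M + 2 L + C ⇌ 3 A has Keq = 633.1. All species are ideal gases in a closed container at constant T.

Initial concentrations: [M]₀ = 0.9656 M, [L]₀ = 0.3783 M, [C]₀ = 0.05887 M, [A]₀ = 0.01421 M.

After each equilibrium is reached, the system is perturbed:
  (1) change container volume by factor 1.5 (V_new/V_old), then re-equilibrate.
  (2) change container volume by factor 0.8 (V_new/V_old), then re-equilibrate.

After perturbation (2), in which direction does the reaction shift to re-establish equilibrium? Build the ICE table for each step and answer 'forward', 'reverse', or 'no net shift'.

Direction: forward

Q₀ = 3.5271e-04 vs Keq = 633.1 ⇒ Q<K, forward
Step 1:
                   M          L          C          A
  Initial     0.9656     0.3783    0.05887    0.01421
  Change    -0.05869    -0.1174   -0.05869     0.1761
  Equil       0.9069     0.2609 1.7629e-04     0.1903
  solve Keq expr → x = 0.05869; check Q = 633.1
Then change container volume by factor 1.5 (V_new/V_old).
Step 2:
                   M          L          C          A
  Initial     0.6046     0.1739 1.1753e-04     0.1269
  Change  5.7792e-05 1.1558e-04 5.7792e-05 -1.7338e-04
  Equil       0.6047     0.1741 1.7532e-04     0.1267
  solve Keq expr → x = -5.7792e-05; check Q = 633.1
Then change container volume by factor 0.8 (V_new/V_old).
Step 3:
                   M          L          C          A
  Initial     0.7558     0.2176 2.1915e-04     0.1584
  Change  -4.3249e-05 -8.6497e-05 -4.3249e-05 1.2975e-04
  Equil       0.7558     0.2175 1.7590e-04     0.1585
  solve Keq expr → x = 4.3249e-05; check Q = 633.1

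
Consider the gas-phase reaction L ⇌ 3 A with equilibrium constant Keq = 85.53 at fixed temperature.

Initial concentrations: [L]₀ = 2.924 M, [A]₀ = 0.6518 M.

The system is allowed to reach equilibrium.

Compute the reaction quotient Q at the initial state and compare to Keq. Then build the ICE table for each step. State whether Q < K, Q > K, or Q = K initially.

Q₀ = 0.0947; Q < K (proceeds forward)

Q₀ = 0.0947 vs Keq = 85.53 ⇒ Q<K, forward
Step 1:
                    L           A
  Initial       2.924      0.6518
  Change       -1.453       4.359
  Equil         1.471       5.011
  solve Keq expr → x = 1.453; check Q = 85.53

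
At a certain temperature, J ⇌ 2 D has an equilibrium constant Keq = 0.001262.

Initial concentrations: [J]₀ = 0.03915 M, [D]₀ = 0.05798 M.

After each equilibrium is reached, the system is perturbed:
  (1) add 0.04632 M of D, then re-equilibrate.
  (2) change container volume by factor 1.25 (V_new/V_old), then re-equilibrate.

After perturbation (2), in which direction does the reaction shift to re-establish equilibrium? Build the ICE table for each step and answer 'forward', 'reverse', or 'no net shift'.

Direction: forward

Q₀ = 0.08587 vs Keq = 0.001262 ⇒ Q>K, reverse
Step 1:
                    J           D
  I           0.03915     0.05798
  C           0.02451    -0.04902
  E           0.06366    0.008963
  solve Keq expr → x = -0.02451; check Q = 0.001262
Then add 0.04632 M of D.
Step 2:
                    J           D
  I           0.06366     0.05528
  C           0.02243    -0.04486
  E           0.08609     0.01042
  solve Keq expr → x = -0.02243; check Q = 0.001262
Then change container volume by factor 1.25 (V_new/V_old).
Step 3:
                    J           D
  I           0.06887    0.008339
  C       -4.7598e-04  9.5196e-04
  E           0.06839    0.009291
  solve Keq expr → x = 4.7598e-04; check Q = 0.001262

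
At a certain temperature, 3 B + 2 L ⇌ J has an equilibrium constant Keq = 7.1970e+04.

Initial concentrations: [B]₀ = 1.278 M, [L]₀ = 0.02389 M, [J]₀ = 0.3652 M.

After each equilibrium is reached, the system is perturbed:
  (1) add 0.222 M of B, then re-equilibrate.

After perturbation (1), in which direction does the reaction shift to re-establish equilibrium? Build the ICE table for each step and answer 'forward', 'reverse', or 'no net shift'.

Direction: forward

Q₀ = 306.6 vs Keq = 7.1970e+04 ⇒ Q<K, forward
Step 1:
                  B         L         J
  I           1.278   0.02389    0.3652
  C        -0.03336  -0.02224   0.01112
  E           1.245  0.001647    0.3763
  solve Keq expr → x = 0.01112; check Q = 7.1970e+04
Then add 0.222 M of B.
Step 2:
                  B         L         J
  I           1.467  0.001647    0.3763
  C       -5.3755e-04 -3.5836e-04 1.7918e-04
  E           1.466  0.001288    0.3765
  solve Keq expr → x = 1.7918e-04; check Q = 7.1970e+04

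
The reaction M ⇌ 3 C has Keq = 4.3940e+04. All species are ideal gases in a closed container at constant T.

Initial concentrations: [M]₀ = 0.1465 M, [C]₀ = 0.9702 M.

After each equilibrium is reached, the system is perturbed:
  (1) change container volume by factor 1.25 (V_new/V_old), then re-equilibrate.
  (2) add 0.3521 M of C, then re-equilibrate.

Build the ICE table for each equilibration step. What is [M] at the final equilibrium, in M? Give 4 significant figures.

Q₀ = 6.234 vs Keq = 4.3940e+04 ⇒ Q<K, forward
Step 1:
                   M          C
  I           0.1465     0.9702
  C          -0.1464     0.4393
  E       6.3730e-05       1.41
  solve Keq expr → x = 0.1464; check Q = 4.3940e+04
Then change container volume by factor 1.25 (V_new/V_old).
Step 2:
                   M          C
  I       5.0984e-05      1.128
  C       -1.8349e-05 5.5048e-05
  E       3.2634e-05      1.128
  solve Keq expr → x = 1.8349e-05; check Q = 4.3940e+04
Then add 0.3521 M of C.
Step 3:
                   M          C
  I       3.2634e-05       1.48
  C       4.1089e-05 -1.2327e-04
  E       7.3724e-05       1.48
  solve Keq expr → x = -4.1089e-05; check Q = 4.3940e+04

[M]_eq = 7.3724e-05 M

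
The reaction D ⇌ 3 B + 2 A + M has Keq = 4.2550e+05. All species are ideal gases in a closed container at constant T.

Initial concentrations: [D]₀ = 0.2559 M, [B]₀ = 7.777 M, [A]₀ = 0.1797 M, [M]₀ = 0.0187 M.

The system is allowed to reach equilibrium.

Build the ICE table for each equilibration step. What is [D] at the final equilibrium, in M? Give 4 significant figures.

Q₀ = 1.11 vs Keq = 4.2550e+05 ⇒ Q<K, forward
Step 1:
                    D           B           A           M
  init         0.2559       7.777      0.1797      0.0187
  Δ           -0.2557      0.7671      0.5114      0.2557
  eq       1.9213e-04       8.544      0.6911      0.2744
  solve Keq expr → x = 0.2557; check Q = 4.2550e+05

[D]_eq = 1.9213e-04 M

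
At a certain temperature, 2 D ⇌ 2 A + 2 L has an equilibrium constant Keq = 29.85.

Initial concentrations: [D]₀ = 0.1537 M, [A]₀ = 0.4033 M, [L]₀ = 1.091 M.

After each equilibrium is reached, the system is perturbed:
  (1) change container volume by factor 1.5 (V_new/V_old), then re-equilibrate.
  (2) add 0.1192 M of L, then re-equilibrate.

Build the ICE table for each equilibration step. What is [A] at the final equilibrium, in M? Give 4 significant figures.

[A]_eq = 0.319 M

Q₀ = 8.195 vs Keq = 29.85 ⇒ Q<K, forward
Step 1:
                  D         A         L
  Initial    0.1537    0.4033     1.091
  Change   -0.05699   0.05699   0.05699
  Equil     0.09671    0.4603     1.148
  solve Keq expr → x = 0.02849; check Q = 29.85
Then change container volume by factor 1.5 (V_new/V_old).
Step 2:
                  D         A         L
  Initial   0.06448    0.3069    0.7653
  Change   -0.01792   0.01792   0.01792
  Equil     0.04656    0.3248    0.7832
  solve Keq expr → x = 0.008959; check Q = 29.85
Then add 0.1192 M of L.
Step 3:
                  D         A         L
  Initial   0.04656    0.3248    0.9024
  Change   0.005791 -0.005791 -0.005791
  Equil     0.05235     0.319    0.8966
  solve Keq expr → x = -0.002896; check Q = 29.85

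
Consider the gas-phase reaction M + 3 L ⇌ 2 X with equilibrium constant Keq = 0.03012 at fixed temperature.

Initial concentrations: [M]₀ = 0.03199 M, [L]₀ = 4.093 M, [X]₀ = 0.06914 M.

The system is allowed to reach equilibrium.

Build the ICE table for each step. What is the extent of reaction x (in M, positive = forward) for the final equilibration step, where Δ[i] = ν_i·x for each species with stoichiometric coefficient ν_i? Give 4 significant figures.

Q₀ = 0.002179 vs Keq = 0.03012 ⇒ Q<K, forward
Step 1:
                    M           L           X
  init        0.03199       4.093     0.06914
  Δ          -0.02478    -0.07435     0.04956
  eq         0.007208       4.019      0.1187
  solve Keq expr → x = 0.02478; check Q = 0.03012

x = 0.02478 M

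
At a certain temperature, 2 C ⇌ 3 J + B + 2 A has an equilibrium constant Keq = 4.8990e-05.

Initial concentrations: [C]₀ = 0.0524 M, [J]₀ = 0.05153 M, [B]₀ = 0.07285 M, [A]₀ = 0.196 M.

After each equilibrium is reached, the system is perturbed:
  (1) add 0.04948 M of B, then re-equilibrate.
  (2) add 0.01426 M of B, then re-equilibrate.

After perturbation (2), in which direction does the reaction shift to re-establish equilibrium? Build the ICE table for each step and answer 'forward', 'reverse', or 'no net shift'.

Q₀ = 1.3946e-04 vs Keq = 4.8990e-05 ⇒ Q>K, reverse
Step 1:
                  C         J         B         A
  init       0.0524   0.05153   0.07285     0.196
  Δ        0.006937  -0.01041 -0.003469 -0.006937
  eq        0.05934   0.04112   0.06938    0.1891
  solve Keq expr → x = -0.003469; check Q = 4.8990e-05
Then add 0.04948 M of B.
Step 2:
                  C         J         B         A
  init      0.05934   0.04112    0.1189    0.1891
  Δ        0.003278 -0.004916 -0.001639 -0.003278
  eq        0.06261   0.03621    0.1172    0.1858
  solve Keq expr → x = -0.001639; check Q = 4.8990e-05
Then add 0.01426 M of B.
Step 3:
                  C         J         B         A
  init      0.06261   0.03621    0.1315    0.1858
  Δ       6.6592e-04 -9.9888e-04 -3.3296e-04 -6.6592e-04
  eq        0.06328   0.03521    0.1311    0.1851
  solve Keq expr → x = -3.3296e-04; check Q = 4.8990e-05

Direction: reverse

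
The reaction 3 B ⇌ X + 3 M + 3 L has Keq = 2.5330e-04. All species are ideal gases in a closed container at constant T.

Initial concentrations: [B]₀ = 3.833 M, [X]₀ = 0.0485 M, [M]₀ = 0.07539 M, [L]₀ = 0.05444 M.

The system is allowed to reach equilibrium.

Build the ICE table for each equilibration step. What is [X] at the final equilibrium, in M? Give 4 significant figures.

Q₀ = 5.9542e-11 vs Keq = 2.5330e-04 ⇒ Q<K, forward
Step 1:
                  B         X         M         L
  init        3.833    0.0485   0.07539   0.05444
  Δ         -0.5229    0.1743    0.5229    0.5229
  eq           3.31    0.2228    0.5983    0.5774
  solve Keq expr → x = 0.1743; check Q = 2.5330e-04

[X]_eq = 0.2228 M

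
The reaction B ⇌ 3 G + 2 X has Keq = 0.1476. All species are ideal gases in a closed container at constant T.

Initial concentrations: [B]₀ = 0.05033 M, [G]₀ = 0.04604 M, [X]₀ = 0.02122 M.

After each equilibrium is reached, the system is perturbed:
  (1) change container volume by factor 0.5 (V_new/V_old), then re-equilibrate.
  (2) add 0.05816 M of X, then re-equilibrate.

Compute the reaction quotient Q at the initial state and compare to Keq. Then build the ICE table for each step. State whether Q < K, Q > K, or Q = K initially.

Q₀ = 8.7311e-07; Q < K (proceeds forward)

Q₀ = 8.7311e-07 vs Keq = 0.1476 ⇒ Q<K, forward
Step 1:
                  B         G         X
  init      0.05033   0.04604   0.02122
  Δ         -0.0496    0.1488   0.09921
  eq      7.2686e-04    0.1948    0.1204
  solve Keq expr → x = 0.0496; check Q = 0.1476
Then change container volume by factor 0.5 (V_new/V_old).
Step 2:
                  B         G         X
  init     0.001454    0.3897    0.2409
  Δ          0.0124   -0.0372   -0.0248
  eq        0.01385    0.3525    0.2161
  solve Keq expr → x = -0.0124; check Q = 0.1476
Then add 0.05816 M of X.
Step 3:
                  B         G         X
  init      0.01385    0.3525    0.2742
  Δ        0.004621  -0.01386 -0.009241
  eq        0.01847    0.3386     0.265
  solve Keq expr → x = -0.004621; check Q = 0.1476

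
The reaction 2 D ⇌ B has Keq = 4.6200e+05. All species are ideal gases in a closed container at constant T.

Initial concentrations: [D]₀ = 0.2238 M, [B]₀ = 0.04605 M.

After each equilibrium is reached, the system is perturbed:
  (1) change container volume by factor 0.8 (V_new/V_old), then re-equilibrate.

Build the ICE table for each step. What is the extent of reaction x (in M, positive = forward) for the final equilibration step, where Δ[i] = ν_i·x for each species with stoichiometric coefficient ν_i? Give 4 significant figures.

Q₀ = 0.9194 vs Keq = 4.6200e+05 ⇒ Q<K, forward
Step 1:
                   D          B
  Initial     0.2238    0.04605
  Change     -0.2232     0.1116
  Equil   5.8417e-04     0.1577
  solve Keq expr → x = 0.1116; check Q = 4.6200e+05
Then change container volume by factor 0.8 (V_new/V_old).
Step 2:
                   D          B
  Initial 7.3021e-04     0.1971
  Change  -7.7026e-05 3.8513e-05
  Equil   6.5318e-04     0.1971
  solve Keq expr → x = 3.8513e-05; check Q = 4.6200e+05

x = 3.8513e-05 M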